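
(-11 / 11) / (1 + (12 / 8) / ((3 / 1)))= -2 / 3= -0.67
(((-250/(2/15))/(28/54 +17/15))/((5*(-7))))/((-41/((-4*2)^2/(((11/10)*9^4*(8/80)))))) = -4000000/57024891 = -0.07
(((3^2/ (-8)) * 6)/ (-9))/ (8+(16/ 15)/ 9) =405/ 4384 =0.09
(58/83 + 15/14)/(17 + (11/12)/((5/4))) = 30855/309092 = 0.10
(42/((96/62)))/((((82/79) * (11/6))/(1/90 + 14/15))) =291431/21648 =13.46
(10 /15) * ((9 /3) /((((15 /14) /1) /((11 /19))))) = 308 /285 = 1.08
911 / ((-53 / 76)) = -69236 / 53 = -1306.34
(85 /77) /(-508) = -85 /39116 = -0.00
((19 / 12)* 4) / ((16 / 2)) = 0.79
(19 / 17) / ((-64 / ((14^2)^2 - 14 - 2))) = -670.59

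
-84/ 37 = -2.27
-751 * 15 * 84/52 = -236565/13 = -18197.31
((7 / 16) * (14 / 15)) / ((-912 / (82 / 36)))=-2009 / 1969920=-0.00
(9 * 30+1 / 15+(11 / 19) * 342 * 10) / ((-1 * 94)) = -33751 / 1410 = -23.94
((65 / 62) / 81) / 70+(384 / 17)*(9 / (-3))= -80994595 / 1195236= -67.76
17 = 17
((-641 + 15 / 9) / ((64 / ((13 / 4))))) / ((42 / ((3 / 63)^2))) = -1781 / 1016064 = -0.00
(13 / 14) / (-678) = -13 / 9492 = -0.00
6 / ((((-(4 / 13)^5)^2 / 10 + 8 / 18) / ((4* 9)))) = 334996135193070 / 689293638893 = 486.00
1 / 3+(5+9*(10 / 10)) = 43 / 3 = 14.33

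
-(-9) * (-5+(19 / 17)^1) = -594 / 17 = -34.94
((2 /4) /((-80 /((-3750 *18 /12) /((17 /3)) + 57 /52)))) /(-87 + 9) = -292177 /3677440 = -0.08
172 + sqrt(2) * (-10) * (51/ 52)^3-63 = 109-663255 * sqrt(2)/ 70304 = 95.66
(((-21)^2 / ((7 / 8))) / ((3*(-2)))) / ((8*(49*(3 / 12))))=-6 / 7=-0.86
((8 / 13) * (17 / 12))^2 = 1156 / 1521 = 0.76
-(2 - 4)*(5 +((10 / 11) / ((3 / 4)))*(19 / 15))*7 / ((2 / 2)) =9058 / 99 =91.49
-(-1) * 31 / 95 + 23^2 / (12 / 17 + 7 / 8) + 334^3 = 152207259109 / 4085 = 37260038.95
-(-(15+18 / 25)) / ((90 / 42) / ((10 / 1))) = 1834 / 25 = 73.36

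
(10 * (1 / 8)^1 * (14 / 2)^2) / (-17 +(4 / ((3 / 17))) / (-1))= -1.54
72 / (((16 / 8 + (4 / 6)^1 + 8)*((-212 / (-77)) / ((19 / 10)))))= 39501 / 8480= 4.66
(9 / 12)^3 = 27 / 64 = 0.42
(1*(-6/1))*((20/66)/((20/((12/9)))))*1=-4/33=-0.12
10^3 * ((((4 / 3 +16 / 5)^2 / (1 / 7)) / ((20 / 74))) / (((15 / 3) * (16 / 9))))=299404 / 5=59880.80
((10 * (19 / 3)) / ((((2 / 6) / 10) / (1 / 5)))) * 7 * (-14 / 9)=-37240 / 9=-4137.78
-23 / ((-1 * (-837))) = -23 / 837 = -0.03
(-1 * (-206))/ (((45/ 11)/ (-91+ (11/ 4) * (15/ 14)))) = -5586823/ 1260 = -4433.99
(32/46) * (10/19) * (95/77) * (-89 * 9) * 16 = -10252800/1771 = -5789.27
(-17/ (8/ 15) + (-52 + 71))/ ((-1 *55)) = 103/ 440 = 0.23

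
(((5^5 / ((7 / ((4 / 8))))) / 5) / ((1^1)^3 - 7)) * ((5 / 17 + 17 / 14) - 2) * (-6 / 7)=-73125 / 23324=-3.14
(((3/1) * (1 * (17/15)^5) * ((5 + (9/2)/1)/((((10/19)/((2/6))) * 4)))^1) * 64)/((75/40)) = 16402188064/56953125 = 287.99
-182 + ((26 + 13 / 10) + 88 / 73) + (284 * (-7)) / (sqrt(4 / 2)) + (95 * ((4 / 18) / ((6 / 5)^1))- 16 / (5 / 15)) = -994 * sqrt(2)- 3624707 / 19710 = -1589.63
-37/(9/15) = -185/3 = -61.67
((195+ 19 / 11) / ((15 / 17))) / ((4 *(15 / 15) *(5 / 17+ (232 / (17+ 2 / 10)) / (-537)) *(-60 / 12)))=-1203418253 / 29038625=-41.44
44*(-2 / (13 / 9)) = -792 / 13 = -60.92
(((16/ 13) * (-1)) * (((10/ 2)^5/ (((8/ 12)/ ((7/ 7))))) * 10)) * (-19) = 14250000/ 13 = 1096153.85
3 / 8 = 0.38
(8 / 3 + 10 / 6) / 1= 13 / 3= 4.33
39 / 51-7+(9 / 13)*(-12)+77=62.46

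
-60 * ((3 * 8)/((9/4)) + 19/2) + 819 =-391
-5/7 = -0.71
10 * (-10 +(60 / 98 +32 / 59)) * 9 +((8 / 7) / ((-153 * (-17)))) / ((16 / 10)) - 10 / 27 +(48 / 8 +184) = -13680687365 / 22558473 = -606.45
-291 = -291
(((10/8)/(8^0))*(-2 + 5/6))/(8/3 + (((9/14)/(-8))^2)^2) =-688414720/1258835171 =-0.55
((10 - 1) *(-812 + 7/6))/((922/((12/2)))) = -43785/922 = -47.49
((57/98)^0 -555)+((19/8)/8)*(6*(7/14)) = -35399/64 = -553.11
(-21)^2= 441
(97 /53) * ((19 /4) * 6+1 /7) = 38897 /742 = 52.42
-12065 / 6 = -2010.83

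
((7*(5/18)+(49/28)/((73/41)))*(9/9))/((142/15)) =38465/124392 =0.31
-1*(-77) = 77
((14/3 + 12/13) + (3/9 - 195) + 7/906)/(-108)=2226857/1272024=1.75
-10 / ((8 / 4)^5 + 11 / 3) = -30 / 107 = -0.28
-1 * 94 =-94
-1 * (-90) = 90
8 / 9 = 0.89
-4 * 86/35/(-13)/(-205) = -344/93275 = -0.00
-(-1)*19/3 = 19/3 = 6.33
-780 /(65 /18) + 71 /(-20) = -4391 /20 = -219.55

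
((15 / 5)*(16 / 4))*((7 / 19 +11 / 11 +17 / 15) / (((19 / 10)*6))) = 2852 / 1083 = 2.63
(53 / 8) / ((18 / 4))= 53 / 36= 1.47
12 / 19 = 0.63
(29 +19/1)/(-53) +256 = 13520/53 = 255.09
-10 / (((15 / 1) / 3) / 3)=-6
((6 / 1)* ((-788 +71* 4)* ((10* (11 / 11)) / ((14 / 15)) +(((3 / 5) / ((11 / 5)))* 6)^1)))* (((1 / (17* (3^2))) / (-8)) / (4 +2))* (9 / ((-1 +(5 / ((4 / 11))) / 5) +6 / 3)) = 11412 / 935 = 12.21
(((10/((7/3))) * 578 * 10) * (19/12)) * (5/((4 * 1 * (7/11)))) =7550125/98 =77042.09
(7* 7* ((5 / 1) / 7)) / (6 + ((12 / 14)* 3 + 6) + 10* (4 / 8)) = 245 / 137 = 1.79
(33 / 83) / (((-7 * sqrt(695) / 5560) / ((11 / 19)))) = -2904 * sqrt(695) / 11039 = -6.94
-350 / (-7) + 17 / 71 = 3567 / 71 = 50.24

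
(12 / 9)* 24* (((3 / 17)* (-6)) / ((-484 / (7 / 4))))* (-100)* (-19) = 478800 / 2057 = 232.77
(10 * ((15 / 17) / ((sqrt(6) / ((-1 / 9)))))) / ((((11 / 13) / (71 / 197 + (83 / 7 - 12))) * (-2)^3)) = 8125 * sqrt(6) / 1547238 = 0.01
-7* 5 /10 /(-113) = 0.03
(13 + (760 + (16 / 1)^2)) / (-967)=-1029 / 967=-1.06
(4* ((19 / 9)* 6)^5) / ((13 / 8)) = 2535525376 / 3159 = 802635.45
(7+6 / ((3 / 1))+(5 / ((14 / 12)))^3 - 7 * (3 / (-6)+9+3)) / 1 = 4951 / 686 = 7.22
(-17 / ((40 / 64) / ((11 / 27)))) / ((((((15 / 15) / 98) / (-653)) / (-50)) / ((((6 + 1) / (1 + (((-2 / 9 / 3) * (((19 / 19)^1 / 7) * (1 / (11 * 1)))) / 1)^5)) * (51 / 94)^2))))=-6268417781213901926257916040 / 85796221650546804703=-73061699.70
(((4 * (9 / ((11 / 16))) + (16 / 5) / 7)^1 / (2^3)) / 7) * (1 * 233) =219.77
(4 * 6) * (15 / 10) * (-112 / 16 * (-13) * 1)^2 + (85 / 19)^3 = 2045391769 / 6859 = 298205.54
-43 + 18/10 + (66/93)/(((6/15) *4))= -25269/620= -40.76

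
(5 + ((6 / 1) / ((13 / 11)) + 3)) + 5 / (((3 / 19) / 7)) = 9155 / 39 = 234.74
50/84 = 25/42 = 0.60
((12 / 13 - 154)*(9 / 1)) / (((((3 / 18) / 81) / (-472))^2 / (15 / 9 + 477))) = -451112962834298880 / 13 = -34700997141099913.85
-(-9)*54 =486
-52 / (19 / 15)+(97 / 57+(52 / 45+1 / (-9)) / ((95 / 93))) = -18206 / 475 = -38.33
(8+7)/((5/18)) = 54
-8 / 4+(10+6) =14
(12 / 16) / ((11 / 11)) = 3 / 4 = 0.75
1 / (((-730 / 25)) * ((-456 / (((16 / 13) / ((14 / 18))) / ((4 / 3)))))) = 0.00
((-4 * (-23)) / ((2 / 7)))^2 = 103684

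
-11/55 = -1/5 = -0.20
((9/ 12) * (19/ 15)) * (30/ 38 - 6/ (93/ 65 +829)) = 40113/ 53978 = 0.74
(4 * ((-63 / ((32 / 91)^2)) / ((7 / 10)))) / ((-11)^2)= -372645 / 15488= -24.06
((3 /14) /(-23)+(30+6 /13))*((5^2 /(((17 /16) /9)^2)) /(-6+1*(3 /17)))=-3671222400 /391391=-9379.94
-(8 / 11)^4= -4096 / 14641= -0.28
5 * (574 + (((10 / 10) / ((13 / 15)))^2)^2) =82223195 / 28561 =2878.86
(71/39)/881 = 71/34359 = 0.00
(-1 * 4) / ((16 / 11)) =-11 / 4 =-2.75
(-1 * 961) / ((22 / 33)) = -2883 / 2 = -1441.50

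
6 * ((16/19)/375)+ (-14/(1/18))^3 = -16003007.99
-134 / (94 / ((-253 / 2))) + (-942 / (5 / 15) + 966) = -1679.67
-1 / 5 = -0.20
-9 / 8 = -1.12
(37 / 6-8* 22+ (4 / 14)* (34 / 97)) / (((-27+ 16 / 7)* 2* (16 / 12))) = 2.58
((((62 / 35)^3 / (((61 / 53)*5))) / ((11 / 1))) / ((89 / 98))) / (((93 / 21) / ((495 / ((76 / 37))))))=67842756 / 12893875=5.26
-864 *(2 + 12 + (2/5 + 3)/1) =-75168/5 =-15033.60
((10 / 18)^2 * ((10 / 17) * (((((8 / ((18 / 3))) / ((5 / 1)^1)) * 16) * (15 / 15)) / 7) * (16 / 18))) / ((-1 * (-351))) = 0.00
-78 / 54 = -13 / 9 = -1.44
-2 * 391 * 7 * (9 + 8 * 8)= -399602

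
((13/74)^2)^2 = 28561/29986576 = 0.00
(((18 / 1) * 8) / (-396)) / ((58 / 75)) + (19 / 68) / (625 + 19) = -6562739 / 13969648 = -0.47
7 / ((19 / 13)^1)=91 / 19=4.79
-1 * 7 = -7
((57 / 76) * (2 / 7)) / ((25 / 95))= 57 / 70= 0.81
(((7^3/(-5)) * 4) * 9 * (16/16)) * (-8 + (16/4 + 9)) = -12348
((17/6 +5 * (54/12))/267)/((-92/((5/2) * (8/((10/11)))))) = -418/18423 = -0.02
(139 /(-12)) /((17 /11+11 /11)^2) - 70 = -675379 /9408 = -71.79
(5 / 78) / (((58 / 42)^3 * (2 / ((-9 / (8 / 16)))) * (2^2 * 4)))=-138915 / 10145824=-0.01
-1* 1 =-1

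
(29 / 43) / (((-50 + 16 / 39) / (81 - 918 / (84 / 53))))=7888725 / 1164268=6.78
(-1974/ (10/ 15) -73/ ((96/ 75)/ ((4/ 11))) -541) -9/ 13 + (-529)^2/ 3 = 89756.90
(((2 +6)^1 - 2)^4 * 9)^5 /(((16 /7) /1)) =94452968630684418048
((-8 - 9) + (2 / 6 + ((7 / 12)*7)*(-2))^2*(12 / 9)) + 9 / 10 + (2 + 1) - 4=17473 / 270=64.71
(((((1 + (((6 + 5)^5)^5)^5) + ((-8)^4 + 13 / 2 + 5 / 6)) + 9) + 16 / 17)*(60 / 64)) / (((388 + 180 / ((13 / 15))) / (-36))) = -445463050705450721714650716732470483930076064996715269920110248912656710226330530424646718018696226636072169455855511034807814047197965 / 526592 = -845935849206692698929438200000000000000000000000000000000000000000000000000000000000000000000000000000000000000000000000000000000.00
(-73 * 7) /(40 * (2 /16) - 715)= 511 /710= 0.72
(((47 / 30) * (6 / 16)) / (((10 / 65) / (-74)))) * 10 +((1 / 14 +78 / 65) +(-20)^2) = -678889 / 280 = -2424.60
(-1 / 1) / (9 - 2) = -1 / 7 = -0.14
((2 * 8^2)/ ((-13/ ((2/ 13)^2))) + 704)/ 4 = 386544/ 2197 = 175.94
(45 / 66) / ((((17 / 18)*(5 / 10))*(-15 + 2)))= -270 / 2431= -0.11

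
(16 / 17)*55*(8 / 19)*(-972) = -6842880 / 323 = -21185.39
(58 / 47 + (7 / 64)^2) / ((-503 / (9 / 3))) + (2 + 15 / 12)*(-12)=-3777227517 / 96833536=-39.01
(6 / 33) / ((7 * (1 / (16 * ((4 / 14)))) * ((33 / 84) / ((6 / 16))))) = 96 / 847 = 0.11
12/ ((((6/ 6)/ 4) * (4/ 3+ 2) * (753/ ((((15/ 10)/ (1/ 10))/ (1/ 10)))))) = 720/ 251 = 2.87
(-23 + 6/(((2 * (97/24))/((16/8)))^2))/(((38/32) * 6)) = -1703608/536313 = -3.18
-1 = -1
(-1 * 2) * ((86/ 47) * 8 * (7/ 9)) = -22.77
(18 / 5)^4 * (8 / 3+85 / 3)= 3254256 / 625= 5206.81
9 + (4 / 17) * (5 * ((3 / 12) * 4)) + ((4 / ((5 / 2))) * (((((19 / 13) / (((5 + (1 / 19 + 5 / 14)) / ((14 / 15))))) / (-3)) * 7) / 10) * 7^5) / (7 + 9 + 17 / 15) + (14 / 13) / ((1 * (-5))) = -82.38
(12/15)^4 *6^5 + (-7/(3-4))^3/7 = 2021281/625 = 3234.05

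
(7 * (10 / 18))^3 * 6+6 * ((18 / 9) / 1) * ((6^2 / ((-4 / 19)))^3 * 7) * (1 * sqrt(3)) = 85750 / 243- 420017724 * sqrt(3) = -727491685.17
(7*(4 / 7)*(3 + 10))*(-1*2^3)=-416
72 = 72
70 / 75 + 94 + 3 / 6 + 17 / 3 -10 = 911 / 10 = 91.10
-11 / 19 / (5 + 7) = -11 / 228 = -0.05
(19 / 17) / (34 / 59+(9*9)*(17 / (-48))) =-17936 / 451129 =-0.04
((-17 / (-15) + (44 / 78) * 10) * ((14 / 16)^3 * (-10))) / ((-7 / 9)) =194187 / 3328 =58.35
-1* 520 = -520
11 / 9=1.22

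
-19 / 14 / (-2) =19 / 28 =0.68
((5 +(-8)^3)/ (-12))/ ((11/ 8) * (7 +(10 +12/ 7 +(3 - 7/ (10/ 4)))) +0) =5915/ 3641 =1.62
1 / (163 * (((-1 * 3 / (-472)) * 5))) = 472 / 2445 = 0.19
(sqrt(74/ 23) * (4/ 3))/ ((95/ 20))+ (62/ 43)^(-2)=1849/ 3844+ 16 * sqrt(1702)/ 1311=0.98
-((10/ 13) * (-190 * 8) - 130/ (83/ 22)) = 1298780/ 1079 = 1203.69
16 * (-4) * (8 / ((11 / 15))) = -7680 / 11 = -698.18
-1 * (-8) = 8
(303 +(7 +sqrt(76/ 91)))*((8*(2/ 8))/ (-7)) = -620/ 7-4*sqrt(1729)/ 637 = -88.83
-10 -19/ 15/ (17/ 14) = -2816/ 255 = -11.04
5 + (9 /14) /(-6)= 137 /28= 4.89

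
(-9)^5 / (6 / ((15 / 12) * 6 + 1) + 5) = -1003833 / 97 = -10348.79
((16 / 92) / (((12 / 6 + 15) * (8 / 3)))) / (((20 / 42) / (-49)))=-3087 / 7820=-0.39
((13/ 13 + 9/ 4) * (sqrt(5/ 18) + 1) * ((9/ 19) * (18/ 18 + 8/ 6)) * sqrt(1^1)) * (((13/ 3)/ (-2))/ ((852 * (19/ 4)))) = -1183/ 615144 - 1183 * sqrt(10)/ 3690864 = -0.00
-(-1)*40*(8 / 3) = 320 / 3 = 106.67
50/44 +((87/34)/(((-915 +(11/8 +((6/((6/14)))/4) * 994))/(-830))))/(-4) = 1.34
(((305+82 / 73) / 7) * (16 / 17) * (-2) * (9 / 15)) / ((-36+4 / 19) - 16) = 1698372 / 1780835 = 0.95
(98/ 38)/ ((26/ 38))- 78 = -965/ 13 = -74.23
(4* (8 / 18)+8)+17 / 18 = 193 / 18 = 10.72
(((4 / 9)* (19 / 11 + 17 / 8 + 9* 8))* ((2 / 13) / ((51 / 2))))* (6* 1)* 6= 17800 / 2431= 7.32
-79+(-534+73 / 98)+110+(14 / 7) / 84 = -73828 / 147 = -502.23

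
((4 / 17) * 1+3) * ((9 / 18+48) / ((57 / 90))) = 80025 / 323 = 247.76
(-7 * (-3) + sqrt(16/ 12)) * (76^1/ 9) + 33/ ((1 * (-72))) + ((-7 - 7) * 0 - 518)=-2729/ 8 + 152 * sqrt(3)/ 27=-331.37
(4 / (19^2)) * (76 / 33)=16 / 627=0.03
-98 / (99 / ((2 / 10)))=-98 / 495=-0.20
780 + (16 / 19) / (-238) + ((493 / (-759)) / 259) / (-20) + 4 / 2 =993067835279 / 1269913260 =782.00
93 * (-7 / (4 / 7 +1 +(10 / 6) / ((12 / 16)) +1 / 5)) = -205065 / 1258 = -163.01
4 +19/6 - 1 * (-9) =97/6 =16.17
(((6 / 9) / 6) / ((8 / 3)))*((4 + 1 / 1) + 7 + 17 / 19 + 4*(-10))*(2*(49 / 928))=-25235 / 211584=-0.12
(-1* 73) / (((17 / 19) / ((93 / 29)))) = -128991 / 493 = -261.65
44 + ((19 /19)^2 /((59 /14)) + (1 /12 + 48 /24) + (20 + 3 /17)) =800359 /12036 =66.50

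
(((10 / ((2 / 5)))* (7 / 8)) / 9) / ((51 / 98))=8575 / 1836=4.67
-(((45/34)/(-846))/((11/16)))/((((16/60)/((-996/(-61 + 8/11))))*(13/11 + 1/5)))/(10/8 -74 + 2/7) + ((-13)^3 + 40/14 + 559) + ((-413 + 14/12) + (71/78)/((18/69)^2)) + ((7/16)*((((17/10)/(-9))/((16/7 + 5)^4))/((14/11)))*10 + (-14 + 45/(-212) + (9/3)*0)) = -2050999843302919527521/1001555542458473184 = -2047.81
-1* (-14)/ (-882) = -1/ 63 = -0.02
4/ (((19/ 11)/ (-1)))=-44/ 19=-2.32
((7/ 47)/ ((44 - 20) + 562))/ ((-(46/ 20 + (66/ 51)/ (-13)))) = -7735/ 66968373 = -0.00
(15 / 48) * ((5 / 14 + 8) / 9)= 65 / 224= 0.29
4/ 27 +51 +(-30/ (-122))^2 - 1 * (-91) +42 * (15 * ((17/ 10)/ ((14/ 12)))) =106515979/ 100467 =1060.21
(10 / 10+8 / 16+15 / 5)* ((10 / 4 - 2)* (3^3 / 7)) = 243 / 28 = 8.68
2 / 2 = 1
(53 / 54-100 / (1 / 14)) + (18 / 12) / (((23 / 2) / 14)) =-1735313 / 1242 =-1397.19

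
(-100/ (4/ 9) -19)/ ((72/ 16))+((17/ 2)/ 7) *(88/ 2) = -50/ 63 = -0.79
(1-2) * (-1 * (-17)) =-17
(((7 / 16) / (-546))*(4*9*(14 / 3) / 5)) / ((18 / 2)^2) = -0.00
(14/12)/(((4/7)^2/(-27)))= -3087/32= -96.47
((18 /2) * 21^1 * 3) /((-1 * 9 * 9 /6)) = -42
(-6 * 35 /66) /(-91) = 5 /143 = 0.03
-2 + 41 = 39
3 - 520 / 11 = -487 / 11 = -44.27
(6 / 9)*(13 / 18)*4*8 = 416 / 27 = 15.41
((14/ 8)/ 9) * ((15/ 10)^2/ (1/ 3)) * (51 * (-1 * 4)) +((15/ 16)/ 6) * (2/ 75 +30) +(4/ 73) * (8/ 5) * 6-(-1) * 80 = -1598983/ 8760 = -182.53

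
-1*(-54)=54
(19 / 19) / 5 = 1 / 5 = 0.20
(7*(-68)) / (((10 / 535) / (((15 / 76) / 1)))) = -190995 / 38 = -5026.18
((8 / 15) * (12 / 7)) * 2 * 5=64 / 7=9.14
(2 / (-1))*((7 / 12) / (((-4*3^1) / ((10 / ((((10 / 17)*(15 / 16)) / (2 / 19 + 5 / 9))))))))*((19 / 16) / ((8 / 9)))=1.56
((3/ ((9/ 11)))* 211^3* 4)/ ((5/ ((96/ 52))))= 3306663712/ 65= 50871749.42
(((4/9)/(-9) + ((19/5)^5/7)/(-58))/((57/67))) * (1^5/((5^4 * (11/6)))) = -13777814273/6712083984375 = -0.00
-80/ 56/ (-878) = 5/ 3073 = 0.00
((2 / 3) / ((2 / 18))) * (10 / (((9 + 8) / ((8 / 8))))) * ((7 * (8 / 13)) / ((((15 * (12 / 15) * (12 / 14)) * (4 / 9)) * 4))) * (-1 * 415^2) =-143196.13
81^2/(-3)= -2187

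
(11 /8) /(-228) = -11 /1824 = -0.01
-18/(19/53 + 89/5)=-0.99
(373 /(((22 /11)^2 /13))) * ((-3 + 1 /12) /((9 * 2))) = -169715 /864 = -196.43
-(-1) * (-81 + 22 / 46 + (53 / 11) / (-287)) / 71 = -5847983 / 5155381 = -1.13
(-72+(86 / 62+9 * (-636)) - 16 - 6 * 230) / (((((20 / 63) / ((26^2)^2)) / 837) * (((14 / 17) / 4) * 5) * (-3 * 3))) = 23377802500728 / 25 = 935112100029.12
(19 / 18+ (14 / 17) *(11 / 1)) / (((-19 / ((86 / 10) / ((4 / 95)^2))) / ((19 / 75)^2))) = -165.73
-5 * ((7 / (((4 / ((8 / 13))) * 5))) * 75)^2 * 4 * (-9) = 7938000 / 169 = 46970.41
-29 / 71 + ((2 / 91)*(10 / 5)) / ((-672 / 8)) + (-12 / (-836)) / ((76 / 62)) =-428083247 / 1077578502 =-0.40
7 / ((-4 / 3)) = -21 / 4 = -5.25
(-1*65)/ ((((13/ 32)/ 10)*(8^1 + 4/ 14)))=-5600/ 29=-193.10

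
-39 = -39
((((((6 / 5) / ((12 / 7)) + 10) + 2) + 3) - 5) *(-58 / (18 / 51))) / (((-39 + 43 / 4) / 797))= 84085094 / 1695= 49607.73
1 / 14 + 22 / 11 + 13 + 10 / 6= 703 / 42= 16.74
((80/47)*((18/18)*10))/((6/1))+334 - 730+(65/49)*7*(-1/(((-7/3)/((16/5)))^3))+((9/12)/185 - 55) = -424.21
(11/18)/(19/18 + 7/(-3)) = -11/23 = -0.48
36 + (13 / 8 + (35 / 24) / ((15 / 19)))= 1421 / 36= 39.47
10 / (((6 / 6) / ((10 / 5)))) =20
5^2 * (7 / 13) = 175 / 13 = 13.46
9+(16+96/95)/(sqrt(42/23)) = 9+808*sqrt(966)/1995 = 21.59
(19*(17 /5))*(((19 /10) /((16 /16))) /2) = 6137 /100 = 61.37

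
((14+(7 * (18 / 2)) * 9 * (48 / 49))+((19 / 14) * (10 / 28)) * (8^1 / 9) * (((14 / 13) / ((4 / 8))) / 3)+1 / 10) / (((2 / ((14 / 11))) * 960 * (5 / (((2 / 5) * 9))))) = 14000917 / 51480000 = 0.27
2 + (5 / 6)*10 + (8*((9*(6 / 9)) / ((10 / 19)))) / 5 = 28.57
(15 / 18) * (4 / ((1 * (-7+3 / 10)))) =-100 / 201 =-0.50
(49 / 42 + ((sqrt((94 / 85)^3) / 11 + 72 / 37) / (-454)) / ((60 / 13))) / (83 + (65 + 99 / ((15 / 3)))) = 0.01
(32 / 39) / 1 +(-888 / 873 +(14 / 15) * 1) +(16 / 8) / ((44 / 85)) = 1914323 / 416130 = 4.60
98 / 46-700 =-697.87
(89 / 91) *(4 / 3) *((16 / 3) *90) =56960 / 91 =625.93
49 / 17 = 2.88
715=715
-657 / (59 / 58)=-38106 / 59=-645.86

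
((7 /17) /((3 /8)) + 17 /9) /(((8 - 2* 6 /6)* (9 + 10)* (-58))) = -457 /1011636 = -0.00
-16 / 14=-8 / 7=-1.14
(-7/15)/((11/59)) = -2.50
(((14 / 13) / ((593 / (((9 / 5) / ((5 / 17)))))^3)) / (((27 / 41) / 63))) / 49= 0.00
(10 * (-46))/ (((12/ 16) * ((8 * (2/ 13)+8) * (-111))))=0.60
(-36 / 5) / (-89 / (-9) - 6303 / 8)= 2592 / 280075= 0.01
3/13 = 0.23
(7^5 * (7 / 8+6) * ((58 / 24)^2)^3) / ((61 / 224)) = 3848920289078095 / 45536256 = 84524302.77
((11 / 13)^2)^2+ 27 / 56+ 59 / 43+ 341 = 23615017201 / 68774888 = 343.37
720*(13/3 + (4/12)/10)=3144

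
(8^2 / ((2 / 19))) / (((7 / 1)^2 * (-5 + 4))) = -608 / 49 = -12.41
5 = 5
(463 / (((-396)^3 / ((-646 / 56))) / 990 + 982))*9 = 6729705 / 10367626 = 0.65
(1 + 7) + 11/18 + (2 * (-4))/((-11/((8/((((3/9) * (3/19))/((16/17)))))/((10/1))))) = 19.02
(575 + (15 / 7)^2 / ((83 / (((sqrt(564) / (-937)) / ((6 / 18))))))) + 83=658 - 1350 * sqrt(141) / 3810779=658.00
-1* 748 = -748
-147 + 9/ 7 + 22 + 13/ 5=-4239/ 35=-121.11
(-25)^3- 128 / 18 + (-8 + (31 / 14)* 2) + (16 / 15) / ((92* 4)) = -113280499 / 7245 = -15635.68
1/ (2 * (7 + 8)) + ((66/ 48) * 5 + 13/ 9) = 3007/ 360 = 8.35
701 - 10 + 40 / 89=61539 / 89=691.45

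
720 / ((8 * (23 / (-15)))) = -1350 / 23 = -58.70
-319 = -319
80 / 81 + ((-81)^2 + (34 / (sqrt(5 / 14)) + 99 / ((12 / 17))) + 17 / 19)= 34 * sqrt(70) / 5 + 41264483 / 6156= 6760.03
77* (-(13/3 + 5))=-2156/3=-718.67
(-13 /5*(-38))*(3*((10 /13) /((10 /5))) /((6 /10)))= 190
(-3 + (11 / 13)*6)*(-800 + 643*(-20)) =-368820 / 13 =-28370.77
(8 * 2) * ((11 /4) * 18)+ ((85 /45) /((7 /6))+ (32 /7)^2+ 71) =130171 /147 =885.52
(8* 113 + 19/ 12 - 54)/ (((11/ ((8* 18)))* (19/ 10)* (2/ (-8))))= -445920/ 19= -23469.47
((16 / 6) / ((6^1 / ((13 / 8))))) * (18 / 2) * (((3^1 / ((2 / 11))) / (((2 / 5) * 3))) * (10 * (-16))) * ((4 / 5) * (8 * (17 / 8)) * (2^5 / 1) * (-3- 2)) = 31116800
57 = 57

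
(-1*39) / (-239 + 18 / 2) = 39 / 230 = 0.17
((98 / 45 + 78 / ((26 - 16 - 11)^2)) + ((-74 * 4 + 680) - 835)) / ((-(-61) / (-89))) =1485143 / 2745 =541.04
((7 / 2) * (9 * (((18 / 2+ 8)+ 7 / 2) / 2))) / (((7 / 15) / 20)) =27675 / 2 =13837.50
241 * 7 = 1687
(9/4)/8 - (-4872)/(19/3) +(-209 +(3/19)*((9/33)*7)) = 560.85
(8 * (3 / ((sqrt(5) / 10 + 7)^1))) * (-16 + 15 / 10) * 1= -48720 / 979 + 696 * sqrt(5) / 979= -48.18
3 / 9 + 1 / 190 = 193 / 570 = 0.34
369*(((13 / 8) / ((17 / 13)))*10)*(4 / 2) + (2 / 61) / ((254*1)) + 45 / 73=176347248847 / 19228054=9171.35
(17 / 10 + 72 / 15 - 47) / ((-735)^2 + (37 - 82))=-9 / 120040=-0.00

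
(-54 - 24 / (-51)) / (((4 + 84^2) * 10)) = -91 / 120020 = -0.00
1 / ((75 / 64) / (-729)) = -15552 / 25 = -622.08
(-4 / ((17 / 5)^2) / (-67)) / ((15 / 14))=280 / 58089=0.00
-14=-14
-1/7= -0.14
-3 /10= -0.30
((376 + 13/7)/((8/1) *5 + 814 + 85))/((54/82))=108445/177471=0.61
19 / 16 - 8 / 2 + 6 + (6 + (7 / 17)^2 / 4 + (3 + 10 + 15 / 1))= 37.23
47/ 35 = 1.34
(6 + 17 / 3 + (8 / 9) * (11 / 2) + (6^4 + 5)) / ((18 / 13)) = 77077 / 81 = 951.57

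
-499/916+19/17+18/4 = 78995/15572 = 5.07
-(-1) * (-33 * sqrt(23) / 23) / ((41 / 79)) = -13.26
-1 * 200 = -200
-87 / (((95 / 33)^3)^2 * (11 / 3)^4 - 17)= -621608823 / 734970426832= -0.00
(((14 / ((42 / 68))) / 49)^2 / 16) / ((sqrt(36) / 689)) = 199121 / 129654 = 1.54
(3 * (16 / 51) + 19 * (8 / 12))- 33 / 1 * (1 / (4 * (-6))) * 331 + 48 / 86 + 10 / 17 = 8243561 / 17544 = 469.88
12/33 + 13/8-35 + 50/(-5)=-3785/88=-43.01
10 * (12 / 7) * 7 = 120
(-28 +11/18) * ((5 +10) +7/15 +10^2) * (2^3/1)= -3415504/135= -25300.03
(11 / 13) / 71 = 11 / 923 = 0.01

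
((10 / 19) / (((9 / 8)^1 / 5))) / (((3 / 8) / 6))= 6400 / 171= 37.43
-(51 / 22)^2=-2601 / 484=-5.37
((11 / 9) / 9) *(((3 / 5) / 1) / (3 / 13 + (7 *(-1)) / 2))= -286 / 11475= -0.02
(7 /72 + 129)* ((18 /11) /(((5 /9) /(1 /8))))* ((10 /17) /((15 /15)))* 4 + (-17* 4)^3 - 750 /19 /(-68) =-406100899 /1292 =-314319.58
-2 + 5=3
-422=-422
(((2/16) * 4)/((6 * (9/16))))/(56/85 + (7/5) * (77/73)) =24820/357777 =0.07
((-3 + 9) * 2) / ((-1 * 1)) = -12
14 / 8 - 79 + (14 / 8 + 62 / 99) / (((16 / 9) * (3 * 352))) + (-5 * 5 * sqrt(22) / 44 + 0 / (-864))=-57428563 / 743424 - 25 * sqrt(22) / 44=-79.91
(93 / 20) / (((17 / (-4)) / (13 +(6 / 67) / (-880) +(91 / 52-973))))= 2627176809 / 2505800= 1048.44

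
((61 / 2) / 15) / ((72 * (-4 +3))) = -61 / 2160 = -0.03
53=53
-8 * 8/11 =-64/11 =-5.82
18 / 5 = 3.60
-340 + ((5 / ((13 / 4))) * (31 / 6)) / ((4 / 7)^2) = -98485 / 312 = -315.66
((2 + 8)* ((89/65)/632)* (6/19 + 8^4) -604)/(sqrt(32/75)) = -788.82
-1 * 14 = -14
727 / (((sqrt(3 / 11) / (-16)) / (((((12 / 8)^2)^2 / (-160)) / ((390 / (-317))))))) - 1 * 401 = -2074131 * sqrt(33) / 20800 - 401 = -973.84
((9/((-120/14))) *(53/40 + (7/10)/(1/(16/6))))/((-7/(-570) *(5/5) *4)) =-21831/320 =-68.22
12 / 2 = 6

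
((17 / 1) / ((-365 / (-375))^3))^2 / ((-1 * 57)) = -17145263671875 / 2875350299491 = -5.96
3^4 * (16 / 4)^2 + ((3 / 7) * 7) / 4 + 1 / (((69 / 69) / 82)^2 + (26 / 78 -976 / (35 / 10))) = 203997168669 / 157314620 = 1296.75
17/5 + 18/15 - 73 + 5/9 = -3053/45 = -67.84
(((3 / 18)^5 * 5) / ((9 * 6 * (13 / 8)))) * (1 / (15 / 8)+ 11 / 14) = 277 / 28658448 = 0.00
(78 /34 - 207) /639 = -1160 /3621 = -0.32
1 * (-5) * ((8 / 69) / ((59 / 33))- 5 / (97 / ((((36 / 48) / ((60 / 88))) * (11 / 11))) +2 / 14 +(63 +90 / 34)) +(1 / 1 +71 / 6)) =-1529911735 / 23782782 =-64.33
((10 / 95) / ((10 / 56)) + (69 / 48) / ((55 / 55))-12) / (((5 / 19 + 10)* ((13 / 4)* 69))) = -5053 / 1166100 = -0.00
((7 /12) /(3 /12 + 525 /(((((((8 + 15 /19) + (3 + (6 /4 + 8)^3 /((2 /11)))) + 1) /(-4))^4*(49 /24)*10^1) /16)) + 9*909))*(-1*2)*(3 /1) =-418369099381779334090078658 /977937769804934381035043053795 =-0.00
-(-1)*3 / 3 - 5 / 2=-3 / 2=-1.50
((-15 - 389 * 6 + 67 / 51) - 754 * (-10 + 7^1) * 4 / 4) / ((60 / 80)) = -17480 / 153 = -114.25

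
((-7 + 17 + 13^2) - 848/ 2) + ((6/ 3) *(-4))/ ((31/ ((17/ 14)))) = -53233/ 217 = -245.31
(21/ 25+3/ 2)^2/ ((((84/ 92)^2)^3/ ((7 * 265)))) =1325957457773/ 75631500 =17531.81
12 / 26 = 6 / 13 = 0.46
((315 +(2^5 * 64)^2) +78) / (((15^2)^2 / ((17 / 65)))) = 5485373 / 253125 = 21.67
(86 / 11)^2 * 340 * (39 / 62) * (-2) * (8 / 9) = -261522560 / 11253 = -23240.25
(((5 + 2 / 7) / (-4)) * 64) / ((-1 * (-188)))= -148 / 329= -0.45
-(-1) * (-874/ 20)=-437/ 10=-43.70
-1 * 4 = -4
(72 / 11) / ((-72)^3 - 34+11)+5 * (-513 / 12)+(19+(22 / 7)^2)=-148780235647 / 804772276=-184.87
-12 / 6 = -2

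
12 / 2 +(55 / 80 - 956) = -15189 / 16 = -949.31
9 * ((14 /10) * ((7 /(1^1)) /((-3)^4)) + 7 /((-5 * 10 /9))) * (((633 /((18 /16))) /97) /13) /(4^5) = -973343 /217900800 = -0.00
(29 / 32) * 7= 203 / 32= 6.34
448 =448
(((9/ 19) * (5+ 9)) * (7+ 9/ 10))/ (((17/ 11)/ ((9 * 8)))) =3941784/ 1615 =2440.73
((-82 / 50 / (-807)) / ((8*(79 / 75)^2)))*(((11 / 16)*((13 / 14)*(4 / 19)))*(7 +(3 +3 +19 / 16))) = 99817575 / 228643079168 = 0.00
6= 6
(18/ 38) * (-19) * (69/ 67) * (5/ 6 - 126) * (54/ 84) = 1399113/ 1876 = 745.80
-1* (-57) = 57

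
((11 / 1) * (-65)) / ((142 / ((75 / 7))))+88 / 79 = -4148903 / 78526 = -52.83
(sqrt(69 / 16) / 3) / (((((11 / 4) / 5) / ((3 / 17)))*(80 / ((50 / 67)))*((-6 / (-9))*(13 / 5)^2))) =1875*sqrt(69) / 33878416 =0.00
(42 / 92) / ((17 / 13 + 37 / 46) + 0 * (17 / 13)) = 91 / 421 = 0.22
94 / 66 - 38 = -1207 / 33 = -36.58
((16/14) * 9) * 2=144/7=20.57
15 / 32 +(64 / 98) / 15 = 12049 / 23520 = 0.51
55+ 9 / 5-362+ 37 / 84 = -127999 / 420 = -304.76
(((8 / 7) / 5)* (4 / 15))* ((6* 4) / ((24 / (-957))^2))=407044 / 175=2325.97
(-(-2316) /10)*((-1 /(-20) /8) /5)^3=579 /1280000000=0.00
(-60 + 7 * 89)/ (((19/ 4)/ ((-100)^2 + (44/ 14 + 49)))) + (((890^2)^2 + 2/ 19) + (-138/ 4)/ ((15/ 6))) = 417236694950793/ 665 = 627423601429.76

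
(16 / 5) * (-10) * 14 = -448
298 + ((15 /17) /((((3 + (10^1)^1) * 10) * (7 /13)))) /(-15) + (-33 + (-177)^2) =37596859 /1190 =31594.00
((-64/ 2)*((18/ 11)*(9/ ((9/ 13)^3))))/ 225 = -140608/ 22275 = -6.31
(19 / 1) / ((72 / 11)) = 209 / 72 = 2.90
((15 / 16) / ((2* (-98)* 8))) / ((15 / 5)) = -5 / 25088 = -0.00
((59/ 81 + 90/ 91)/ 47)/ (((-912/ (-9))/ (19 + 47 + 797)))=0.31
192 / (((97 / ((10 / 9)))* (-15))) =-128 / 873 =-0.15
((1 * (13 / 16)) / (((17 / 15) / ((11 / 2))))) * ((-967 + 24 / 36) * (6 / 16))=-1428.85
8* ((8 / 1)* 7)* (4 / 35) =256 / 5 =51.20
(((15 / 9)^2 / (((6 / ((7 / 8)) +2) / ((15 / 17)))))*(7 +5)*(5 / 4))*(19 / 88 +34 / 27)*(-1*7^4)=-14701.82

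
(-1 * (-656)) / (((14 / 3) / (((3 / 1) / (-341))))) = -2952 / 2387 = -1.24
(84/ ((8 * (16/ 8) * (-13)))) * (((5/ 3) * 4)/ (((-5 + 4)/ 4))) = 140/ 13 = 10.77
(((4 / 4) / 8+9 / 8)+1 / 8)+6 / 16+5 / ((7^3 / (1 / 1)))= 2421 / 1372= 1.76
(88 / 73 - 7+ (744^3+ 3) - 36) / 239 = 30063644400 / 17447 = 1723141.19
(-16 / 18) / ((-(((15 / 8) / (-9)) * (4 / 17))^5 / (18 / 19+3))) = -29442154752 / 2375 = -12396696.74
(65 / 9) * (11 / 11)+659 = 5996 / 9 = 666.22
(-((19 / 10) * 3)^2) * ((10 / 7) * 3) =-9747 / 70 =-139.24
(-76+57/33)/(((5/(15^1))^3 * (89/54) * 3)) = -397062/979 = -405.58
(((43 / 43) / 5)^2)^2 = 1 / 625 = 0.00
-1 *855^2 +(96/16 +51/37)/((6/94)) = -730909.41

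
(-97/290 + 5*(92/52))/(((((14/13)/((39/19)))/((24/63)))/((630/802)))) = 7508826/1546657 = 4.85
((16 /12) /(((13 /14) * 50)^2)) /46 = 98 /7288125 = 0.00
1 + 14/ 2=8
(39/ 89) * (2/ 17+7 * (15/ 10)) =14079/ 3026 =4.65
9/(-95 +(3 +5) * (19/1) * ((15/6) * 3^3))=9/10165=0.00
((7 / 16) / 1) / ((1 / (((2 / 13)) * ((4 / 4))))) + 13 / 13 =111 / 104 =1.07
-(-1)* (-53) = -53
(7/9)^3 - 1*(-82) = 60121/729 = 82.47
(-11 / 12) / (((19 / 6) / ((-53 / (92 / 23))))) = 583 / 152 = 3.84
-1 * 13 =-13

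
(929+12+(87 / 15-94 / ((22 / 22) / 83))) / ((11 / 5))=-3116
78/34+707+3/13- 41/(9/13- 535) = 1089285323/1535066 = 709.60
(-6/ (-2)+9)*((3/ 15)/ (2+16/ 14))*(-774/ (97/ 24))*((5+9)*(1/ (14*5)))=-780192/ 26675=-29.25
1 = 1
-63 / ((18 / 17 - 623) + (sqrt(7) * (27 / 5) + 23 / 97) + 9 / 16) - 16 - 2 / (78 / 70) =-57169359232663318 / 3231113592497583 + 73092122880 * sqrt(7) / 82849066474297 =-17.69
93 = 93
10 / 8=5 / 4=1.25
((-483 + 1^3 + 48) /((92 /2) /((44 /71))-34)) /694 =-4774 /307095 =-0.02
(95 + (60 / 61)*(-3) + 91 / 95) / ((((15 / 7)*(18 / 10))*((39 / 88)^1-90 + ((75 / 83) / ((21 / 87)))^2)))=-112073362962176 / 351111096403065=-0.32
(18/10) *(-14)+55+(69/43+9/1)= 8687/215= 40.40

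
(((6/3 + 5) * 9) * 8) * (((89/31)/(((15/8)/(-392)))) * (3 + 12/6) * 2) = -93778944/31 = -3025127.23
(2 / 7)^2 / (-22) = -0.00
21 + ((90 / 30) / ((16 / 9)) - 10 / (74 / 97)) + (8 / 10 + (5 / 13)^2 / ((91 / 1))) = 472563017 / 45521840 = 10.38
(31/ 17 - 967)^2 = 931565.62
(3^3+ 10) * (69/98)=2553/98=26.05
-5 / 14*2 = -5 / 7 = -0.71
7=7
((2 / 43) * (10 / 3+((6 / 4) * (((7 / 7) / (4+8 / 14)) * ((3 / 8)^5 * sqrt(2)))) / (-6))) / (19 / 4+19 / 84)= 280 / 8987 - 35721 * sqrt(2) / 9423552512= 0.03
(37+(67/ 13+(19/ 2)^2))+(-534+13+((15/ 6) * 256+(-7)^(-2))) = 640629/ 2548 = 251.42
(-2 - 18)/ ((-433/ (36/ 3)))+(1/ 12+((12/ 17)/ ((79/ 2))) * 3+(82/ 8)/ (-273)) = 207546791/ 317509374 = 0.65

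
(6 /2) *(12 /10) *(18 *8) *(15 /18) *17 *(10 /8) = 9180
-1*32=-32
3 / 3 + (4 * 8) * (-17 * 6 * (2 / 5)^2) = -13031 / 25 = -521.24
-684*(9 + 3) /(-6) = 1368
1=1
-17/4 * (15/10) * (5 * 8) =-255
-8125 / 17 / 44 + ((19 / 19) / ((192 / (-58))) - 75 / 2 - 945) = -17838263 / 17952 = -993.66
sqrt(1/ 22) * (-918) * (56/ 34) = -756 * sqrt(22)/ 11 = -322.36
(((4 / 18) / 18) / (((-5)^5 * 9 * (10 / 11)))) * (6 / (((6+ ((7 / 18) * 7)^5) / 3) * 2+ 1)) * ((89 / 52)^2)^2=-503130030579 / 2118133806012250000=-0.00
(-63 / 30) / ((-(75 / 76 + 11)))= 798 / 4555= 0.18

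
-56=-56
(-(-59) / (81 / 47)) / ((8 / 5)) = 13865 / 648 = 21.40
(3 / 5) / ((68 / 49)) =147 / 340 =0.43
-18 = -18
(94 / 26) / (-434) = -47 / 5642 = -0.01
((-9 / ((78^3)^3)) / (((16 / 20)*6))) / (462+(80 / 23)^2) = -2645 / 71473364339226541645824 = -0.00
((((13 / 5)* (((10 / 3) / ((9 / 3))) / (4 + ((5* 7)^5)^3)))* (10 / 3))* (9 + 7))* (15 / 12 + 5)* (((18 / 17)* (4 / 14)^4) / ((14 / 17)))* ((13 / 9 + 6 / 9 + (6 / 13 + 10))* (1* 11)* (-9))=-517792000 / 7305200161524536224365436059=-0.00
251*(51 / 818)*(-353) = -4518753 / 818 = -5524.15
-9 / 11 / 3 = -3 / 11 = -0.27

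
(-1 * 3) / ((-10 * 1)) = 3 / 10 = 0.30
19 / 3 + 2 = 25 / 3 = 8.33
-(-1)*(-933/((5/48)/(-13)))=582192/5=116438.40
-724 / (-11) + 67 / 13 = 10149 / 143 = 70.97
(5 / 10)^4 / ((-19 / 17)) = -17 / 304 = -0.06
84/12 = 7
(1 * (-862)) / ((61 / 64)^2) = -3530752 / 3721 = -948.87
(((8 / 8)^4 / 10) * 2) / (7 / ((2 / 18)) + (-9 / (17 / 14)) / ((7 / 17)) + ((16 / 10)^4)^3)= 0.00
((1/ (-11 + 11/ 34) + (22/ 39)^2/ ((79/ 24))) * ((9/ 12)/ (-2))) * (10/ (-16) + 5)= -255115/ 51695072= -0.00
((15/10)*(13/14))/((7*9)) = 13/588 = 0.02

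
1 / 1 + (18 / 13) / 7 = 109 / 91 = 1.20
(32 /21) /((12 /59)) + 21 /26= 13595 /1638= 8.30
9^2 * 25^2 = 50625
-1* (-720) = 720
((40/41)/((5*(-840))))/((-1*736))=1/3168480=0.00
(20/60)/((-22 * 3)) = -1/198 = -0.01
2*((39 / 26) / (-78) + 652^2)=22105407 / 26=850207.96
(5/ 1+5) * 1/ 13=10/ 13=0.77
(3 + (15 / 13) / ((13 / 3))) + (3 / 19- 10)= -21115 / 3211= -6.58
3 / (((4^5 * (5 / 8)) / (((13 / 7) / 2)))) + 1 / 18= 4831 / 80640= 0.06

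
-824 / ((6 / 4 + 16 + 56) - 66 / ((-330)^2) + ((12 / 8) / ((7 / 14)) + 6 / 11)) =-339900 / 31781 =-10.70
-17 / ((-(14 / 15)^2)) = 3825 / 196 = 19.52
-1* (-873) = 873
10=10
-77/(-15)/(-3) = -77/45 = -1.71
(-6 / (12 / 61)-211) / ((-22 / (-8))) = -87.82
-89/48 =-1.85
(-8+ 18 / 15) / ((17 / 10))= -4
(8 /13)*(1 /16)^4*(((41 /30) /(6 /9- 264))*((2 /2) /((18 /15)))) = -41 /1009582080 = -0.00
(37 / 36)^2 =1369 / 1296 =1.06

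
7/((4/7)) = 49/4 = 12.25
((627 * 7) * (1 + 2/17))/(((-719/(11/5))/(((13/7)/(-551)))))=89661/1772335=0.05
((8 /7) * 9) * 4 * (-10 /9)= -320 /7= -45.71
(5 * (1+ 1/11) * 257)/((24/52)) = 33410/11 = 3037.27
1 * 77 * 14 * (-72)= -77616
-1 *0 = 0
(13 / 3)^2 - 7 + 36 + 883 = 8377 / 9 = 930.78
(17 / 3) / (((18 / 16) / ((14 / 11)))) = 1904 / 297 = 6.41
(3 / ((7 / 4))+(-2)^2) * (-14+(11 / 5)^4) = 47128 / 875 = 53.86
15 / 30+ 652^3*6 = 3326013697 / 2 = 1663006848.50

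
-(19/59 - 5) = 276/59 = 4.68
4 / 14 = 2 / 7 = 0.29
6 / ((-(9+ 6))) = -2 / 5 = -0.40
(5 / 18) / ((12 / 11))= 55 / 216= 0.25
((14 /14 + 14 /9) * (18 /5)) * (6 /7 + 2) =184 /7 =26.29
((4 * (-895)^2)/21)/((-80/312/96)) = -399871680/7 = -57124525.71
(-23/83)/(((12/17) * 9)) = -391/8964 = -0.04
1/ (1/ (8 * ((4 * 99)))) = 3168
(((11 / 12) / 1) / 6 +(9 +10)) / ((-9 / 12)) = -1379 / 54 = -25.54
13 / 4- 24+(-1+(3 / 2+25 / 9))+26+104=4051 / 36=112.53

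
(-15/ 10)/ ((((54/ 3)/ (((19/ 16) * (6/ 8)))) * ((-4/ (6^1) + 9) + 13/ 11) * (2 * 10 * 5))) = -627/ 8038400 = -0.00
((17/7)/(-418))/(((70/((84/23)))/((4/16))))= -51/672980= -0.00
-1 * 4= -4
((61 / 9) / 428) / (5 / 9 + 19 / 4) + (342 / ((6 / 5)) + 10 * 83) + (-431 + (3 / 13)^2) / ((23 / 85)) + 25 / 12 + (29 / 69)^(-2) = -376701707956153 / 801694542948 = -469.88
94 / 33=2.85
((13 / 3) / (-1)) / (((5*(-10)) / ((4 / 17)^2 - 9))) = -6721 / 8670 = -0.78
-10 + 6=-4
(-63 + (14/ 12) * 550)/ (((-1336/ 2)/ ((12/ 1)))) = -1736/ 167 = -10.40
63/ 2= 31.50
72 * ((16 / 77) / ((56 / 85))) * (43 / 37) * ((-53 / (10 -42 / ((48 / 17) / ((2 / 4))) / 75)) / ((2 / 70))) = -167369760000 / 33848969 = -4944.60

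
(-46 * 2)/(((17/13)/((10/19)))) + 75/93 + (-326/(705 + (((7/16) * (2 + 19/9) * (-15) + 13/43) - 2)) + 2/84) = -21532888665511/587053198326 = -36.68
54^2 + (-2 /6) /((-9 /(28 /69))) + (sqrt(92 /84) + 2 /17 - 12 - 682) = sqrt(483) /21 + 70377164 /31671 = 2223.18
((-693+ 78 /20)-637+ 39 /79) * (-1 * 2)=1047229 /395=2651.21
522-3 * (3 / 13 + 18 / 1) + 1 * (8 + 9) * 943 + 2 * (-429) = 203324 / 13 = 15640.31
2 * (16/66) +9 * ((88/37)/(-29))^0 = 313/33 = 9.48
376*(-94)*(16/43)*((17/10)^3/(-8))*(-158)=-1276089.37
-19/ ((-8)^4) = -0.00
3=3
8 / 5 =1.60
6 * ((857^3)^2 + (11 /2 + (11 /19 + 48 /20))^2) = 42905541569279835732663 /18050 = 2377038314087525525.36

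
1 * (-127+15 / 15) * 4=-504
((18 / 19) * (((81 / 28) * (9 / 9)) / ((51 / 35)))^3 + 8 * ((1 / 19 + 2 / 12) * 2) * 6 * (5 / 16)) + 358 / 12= 392731933 / 8961312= 43.83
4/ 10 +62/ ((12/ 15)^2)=3891/ 40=97.28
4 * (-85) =-340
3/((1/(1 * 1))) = 3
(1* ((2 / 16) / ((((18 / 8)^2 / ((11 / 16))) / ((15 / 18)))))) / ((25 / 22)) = 121 / 9720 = 0.01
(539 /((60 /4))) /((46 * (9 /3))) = 539 /2070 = 0.26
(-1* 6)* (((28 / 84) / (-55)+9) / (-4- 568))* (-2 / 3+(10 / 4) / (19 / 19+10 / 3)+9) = 51569 / 61347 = 0.84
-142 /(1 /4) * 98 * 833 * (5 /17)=-13637680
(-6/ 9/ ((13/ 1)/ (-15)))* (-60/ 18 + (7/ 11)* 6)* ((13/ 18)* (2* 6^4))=7680/ 11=698.18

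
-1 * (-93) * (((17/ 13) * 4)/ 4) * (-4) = -6324/ 13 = -486.46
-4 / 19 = -0.21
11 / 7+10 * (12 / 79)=1709 / 553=3.09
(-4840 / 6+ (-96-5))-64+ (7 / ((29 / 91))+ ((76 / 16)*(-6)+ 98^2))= 1500889 / 174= 8625.80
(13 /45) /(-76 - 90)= -13 /7470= -0.00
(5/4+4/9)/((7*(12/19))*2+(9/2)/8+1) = 0.16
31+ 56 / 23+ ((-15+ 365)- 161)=5116 / 23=222.43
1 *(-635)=-635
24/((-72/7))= -7/3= -2.33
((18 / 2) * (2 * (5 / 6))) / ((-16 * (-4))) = 15 / 64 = 0.23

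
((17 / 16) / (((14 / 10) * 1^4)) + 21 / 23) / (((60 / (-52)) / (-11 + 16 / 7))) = 3415451 / 270480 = 12.63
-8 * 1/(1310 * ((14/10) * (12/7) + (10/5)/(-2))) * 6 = -24/917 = -0.03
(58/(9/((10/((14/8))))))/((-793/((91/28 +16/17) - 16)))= 465740/849303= 0.55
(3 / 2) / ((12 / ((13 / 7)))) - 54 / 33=-865 / 616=-1.40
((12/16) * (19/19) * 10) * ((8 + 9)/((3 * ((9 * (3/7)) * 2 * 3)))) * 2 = 595/162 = 3.67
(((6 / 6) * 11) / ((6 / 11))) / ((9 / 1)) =121 / 54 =2.24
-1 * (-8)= 8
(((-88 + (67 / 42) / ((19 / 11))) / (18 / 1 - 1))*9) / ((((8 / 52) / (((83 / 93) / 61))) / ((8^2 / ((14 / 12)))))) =-7197741408 / 29928857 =-240.50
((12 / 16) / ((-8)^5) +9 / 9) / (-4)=-0.25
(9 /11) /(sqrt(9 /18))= 9*sqrt(2) /11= 1.16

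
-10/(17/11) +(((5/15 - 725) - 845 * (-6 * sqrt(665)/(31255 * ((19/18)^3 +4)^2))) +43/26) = -967295/1326 +34488395136 * sqrt(665)/5696254811219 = -729.33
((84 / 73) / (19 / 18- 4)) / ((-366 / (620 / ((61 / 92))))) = 1.00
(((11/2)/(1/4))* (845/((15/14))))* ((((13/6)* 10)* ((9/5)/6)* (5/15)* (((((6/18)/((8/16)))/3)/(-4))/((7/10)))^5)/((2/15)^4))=-47201171875/126023688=-374.54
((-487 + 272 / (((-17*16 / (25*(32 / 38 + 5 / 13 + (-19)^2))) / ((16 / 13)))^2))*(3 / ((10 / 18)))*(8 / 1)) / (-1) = -17272104810474456 / 876394285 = -19708144.05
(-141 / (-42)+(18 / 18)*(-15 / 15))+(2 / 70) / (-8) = 659 / 280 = 2.35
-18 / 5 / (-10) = 9 / 25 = 0.36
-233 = -233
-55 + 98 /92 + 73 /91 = -222413 /4186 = -53.13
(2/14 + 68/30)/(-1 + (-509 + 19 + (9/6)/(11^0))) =-46/9345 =-0.00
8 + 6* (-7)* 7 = -286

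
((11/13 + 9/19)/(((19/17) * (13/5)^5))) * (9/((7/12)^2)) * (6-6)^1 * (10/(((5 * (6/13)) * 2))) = 0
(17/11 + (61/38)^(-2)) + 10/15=319285/122793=2.60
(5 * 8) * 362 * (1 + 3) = 57920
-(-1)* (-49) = -49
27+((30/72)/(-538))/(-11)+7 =2414549/71016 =34.00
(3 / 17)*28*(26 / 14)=156 / 17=9.18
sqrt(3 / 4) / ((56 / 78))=39* sqrt(3) / 56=1.21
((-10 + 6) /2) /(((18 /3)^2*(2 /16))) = -4 /9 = -0.44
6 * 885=5310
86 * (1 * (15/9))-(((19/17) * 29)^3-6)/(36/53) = -8839146589/176868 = -49975.95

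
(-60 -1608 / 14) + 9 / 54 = -7337 / 42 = -174.69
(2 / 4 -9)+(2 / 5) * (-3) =-97 / 10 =-9.70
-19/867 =-0.02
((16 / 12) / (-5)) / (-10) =2 / 75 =0.03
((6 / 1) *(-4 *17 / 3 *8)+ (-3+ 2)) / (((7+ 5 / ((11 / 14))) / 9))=-733.41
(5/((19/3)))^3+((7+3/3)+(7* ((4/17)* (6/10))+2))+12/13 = 94007533/7579195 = 12.40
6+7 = 13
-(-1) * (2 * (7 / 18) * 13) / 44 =91 / 396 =0.23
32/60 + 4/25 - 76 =-5648/75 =-75.31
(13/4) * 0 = 0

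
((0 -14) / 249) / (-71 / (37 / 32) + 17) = 518 / 409107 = 0.00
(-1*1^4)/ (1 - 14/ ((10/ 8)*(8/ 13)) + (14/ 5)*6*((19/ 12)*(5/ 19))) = 0.10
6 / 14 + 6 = 45 / 7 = 6.43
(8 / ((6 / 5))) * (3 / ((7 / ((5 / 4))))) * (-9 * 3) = -675 / 7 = -96.43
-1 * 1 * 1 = -1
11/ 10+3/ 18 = 19/ 15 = 1.27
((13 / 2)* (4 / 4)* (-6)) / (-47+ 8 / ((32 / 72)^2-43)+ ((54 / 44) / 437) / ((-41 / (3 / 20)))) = 1065948981240 / 1289713958387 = 0.83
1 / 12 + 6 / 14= 43 / 84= 0.51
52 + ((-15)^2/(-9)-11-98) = -82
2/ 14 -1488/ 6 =-247.86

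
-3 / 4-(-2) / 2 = 1 / 4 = 0.25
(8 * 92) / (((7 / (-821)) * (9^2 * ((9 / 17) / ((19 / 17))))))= -11480864 / 5103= -2249.83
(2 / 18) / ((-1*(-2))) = 1 / 18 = 0.06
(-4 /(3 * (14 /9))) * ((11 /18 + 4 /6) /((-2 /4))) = 46 /21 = 2.19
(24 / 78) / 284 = 1 / 923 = 0.00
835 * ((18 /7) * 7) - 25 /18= 270515 /18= 15028.61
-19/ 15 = -1.27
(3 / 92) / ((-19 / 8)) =-6 / 437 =-0.01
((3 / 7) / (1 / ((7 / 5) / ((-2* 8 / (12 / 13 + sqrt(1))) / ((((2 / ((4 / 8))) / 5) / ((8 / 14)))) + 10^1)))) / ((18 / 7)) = 49 / 852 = 0.06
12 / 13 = 0.92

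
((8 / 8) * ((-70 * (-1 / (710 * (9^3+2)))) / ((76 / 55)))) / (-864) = -385 / 3408027264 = -0.00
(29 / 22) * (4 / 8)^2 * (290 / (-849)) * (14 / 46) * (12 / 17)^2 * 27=-0.46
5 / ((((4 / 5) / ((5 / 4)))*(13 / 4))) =125 / 52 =2.40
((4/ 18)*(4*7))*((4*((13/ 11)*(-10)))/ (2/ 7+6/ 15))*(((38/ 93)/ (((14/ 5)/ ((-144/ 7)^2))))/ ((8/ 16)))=-126464000/ 2387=-52980.31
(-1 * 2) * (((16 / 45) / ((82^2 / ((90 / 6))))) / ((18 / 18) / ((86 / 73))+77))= -688 / 33762885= -0.00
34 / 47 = 0.72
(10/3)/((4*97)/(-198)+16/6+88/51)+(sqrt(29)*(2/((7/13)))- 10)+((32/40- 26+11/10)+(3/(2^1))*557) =26*sqrt(29)/7+8216354/10235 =822.77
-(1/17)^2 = -1/289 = -0.00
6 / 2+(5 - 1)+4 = 11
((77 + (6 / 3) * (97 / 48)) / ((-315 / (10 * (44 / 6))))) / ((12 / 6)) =-21395 / 2268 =-9.43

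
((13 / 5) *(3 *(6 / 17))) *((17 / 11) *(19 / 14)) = 2223 / 385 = 5.77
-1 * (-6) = 6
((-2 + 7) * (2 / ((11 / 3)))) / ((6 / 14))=70 / 11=6.36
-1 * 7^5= -16807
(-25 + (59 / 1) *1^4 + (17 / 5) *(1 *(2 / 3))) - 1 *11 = 379 / 15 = 25.27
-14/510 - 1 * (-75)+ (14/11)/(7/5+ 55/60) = 29445622/389895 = 75.52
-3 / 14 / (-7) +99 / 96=1665 / 1568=1.06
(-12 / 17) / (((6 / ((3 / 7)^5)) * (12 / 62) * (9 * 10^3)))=-279 / 285719000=-0.00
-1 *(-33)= 33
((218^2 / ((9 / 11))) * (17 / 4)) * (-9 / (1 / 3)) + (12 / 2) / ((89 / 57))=-593206107 / 89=-6665237.16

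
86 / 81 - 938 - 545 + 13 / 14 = -1679465 / 1134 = -1481.01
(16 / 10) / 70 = 4 / 175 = 0.02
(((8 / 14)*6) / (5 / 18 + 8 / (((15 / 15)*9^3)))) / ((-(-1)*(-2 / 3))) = -52488 / 2947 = -17.81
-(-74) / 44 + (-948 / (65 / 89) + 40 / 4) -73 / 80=-14726271 / 11440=-1287.26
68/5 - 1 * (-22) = 178/5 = 35.60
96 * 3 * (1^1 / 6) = 48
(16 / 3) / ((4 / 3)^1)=4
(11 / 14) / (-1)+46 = 633 / 14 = 45.21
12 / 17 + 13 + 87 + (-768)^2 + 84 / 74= 371063354 / 629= 589925.84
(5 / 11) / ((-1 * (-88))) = 5 / 968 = 0.01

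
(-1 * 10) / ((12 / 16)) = -40 / 3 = -13.33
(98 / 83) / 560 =7 / 3320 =0.00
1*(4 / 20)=1 / 5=0.20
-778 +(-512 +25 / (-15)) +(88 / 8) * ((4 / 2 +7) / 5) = -19078 / 15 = -1271.87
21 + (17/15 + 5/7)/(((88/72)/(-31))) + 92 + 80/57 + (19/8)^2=102782369/1404480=73.18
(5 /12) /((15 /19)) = 19 /36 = 0.53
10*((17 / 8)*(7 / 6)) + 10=835 / 24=34.79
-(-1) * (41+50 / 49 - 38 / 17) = 33141 / 833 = 39.79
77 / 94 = 0.82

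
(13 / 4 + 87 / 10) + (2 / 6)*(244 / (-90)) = 1193 / 108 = 11.05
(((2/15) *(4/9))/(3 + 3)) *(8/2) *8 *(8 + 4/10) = 1792/675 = 2.65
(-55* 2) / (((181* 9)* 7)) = -110 / 11403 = -0.01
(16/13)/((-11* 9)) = -0.01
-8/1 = -8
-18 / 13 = -1.38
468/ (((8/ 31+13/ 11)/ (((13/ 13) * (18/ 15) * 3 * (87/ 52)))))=4806054/ 2455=1957.66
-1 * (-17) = 17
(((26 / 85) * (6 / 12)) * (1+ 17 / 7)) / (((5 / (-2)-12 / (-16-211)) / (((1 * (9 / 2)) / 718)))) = -318708 / 237315155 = -0.00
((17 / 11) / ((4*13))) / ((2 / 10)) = 0.15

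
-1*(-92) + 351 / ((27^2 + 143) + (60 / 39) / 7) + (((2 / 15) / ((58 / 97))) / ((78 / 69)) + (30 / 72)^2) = 499694011867 / 5386183920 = 92.77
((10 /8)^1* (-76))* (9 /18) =-95 /2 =-47.50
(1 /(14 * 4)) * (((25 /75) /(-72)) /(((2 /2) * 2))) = -1 /24192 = -0.00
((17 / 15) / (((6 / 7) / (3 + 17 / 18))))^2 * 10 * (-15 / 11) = -71385601 / 192456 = -370.92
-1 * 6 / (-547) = 6 / 547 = 0.01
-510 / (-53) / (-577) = -510 / 30581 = -0.02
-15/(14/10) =-75/7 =-10.71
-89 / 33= -2.70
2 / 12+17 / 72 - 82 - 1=-5947 / 72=-82.60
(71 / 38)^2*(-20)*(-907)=22860935 / 361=63326.69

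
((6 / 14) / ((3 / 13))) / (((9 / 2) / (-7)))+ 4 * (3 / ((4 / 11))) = 271 / 9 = 30.11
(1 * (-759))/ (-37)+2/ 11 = 8423/ 407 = 20.70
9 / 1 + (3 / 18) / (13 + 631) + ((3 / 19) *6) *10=1356283 / 73416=18.47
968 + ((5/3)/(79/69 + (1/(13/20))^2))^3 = 968.11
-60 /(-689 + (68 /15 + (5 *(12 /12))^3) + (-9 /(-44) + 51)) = 39600 /335453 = 0.12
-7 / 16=-0.44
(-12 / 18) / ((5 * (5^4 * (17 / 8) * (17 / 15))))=-16 / 180625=-0.00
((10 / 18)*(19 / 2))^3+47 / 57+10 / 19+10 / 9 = 149.47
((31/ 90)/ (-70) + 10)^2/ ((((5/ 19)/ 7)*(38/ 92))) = 91197184103/ 14175000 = 6433.66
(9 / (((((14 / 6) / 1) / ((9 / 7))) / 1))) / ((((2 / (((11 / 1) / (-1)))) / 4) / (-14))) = 1527.43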